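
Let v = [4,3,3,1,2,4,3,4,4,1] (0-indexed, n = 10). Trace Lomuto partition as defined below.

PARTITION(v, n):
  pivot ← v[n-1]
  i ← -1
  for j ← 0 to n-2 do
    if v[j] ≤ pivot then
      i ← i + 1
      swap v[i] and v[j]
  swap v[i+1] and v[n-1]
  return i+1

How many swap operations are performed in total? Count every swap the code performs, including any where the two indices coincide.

2

pivot = v[9] = 1; i = -1
j=0: v[0]=4 > 1 → no swap
j=1: v[1]=3 > 1 → no swap
j=2: v[2]=3 > 1 → no swap
j=3: v[3]=1 ≤ 1 → i=0, swap v[0],v[3] → [1,3,3,4,2,4,3,4,4,1]
j=4: v[4]=2 > 1 → no swap
j=5: v[5]=4 > 1 → no swap
j=6: v[6]=3 > 1 → no swap
j=7: v[7]=4 > 1 → no swap
j=8: v[8]=4 > 1 → no swap
final swap v[1],v[9] → [1,1,3,4,2,4,3,4,4,3]; return 1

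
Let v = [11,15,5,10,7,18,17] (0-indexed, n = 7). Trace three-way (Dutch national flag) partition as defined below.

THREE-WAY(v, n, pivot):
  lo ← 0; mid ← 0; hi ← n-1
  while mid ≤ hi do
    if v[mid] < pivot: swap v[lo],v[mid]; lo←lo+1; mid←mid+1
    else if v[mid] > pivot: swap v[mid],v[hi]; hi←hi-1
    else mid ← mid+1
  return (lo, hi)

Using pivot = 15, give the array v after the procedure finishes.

lo=0 mid=0 hi=6
11<15: swap(0,0), lo=1 mid=1 ⇒ [11,15,5,10,7,18,17]
15=15: mid=2
5<15: swap(1,2), lo=2 mid=3 ⇒ [11,5,15,10,7,18,17]
10<15: swap(2,3), lo=3 mid=4 ⇒ [11,5,10,15,7,18,17]
7<15: swap(3,4), lo=4 mid=5 ⇒ [11,5,10,7,15,18,17]
18>15: swap(5,6), hi=5 ⇒ [11,5,10,7,15,17,18]
17>15: swap(5,5), hi=4 ⇒ [11,5,10,7,15,17,18]
done. lo=4 hi=4; v=[11,5,10,7,15,17,18]

[11,5,10,7,15,17,18]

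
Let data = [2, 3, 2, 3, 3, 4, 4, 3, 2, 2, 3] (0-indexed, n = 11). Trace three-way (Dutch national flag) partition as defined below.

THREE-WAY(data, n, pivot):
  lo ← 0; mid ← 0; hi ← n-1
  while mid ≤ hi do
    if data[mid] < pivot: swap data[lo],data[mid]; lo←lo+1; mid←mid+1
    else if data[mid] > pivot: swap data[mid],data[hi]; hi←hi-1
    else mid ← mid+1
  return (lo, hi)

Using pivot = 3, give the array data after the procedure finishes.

[2, 2, 2, 2, 3, 3, 3, 3, 3, 4, 4]

lo=0 mid=0 hi=10
2<3: swap(0,0), lo=1 mid=1 ⇒ [2, 3, 2, 3, 3, 4, 4, 3, 2, 2, 3]
3=3: mid=2
2<3: swap(1,2), lo=2 mid=3 ⇒ [2, 2, 3, 3, 3, 4, 4, 3, 2, 2, 3]
3=3: mid=4
3=3: mid=5
4>3: swap(5,10), hi=9 ⇒ [2, 2, 3, 3, 3, 3, 4, 3, 2, 2, 4]
3=3: mid=6
4>3: swap(6,9), hi=8 ⇒ [2, 2, 3, 3, 3, 3, 2, 3, 2, 4, 4]
2<3: swap(2,6), lo=3 mid=7 ⇒ [2, 2, 2, 3, 3, 3, 3, 3, 2, 4, 4]
3=3: mid=8
2<3: swap(3,8), lo=4 mid=9 ⇒ [2, 2, 2, 2, 3, 3, 3, 3, 3, 4, 4]
done. lo=4 hi=8; data=[2, 2, 2, 2, 3, 3, 3, 3, 3, 4, 4]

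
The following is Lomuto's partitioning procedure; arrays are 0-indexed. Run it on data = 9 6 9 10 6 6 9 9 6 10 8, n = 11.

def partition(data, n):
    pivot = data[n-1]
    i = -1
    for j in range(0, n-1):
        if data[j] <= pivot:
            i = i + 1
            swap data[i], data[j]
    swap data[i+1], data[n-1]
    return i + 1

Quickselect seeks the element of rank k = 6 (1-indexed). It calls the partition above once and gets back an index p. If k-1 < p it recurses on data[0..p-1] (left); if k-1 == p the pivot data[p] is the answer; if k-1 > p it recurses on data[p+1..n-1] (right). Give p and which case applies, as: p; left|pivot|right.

pivot=8, i=-1
j=0: 9>8, skip
j=1: 6≤8, i=0, swap(0,1) ⇒ 6 9 9 10 6 6 9 9 6 10 8
j=2: 9>8, skip
j=3: 10>8, skip
j=4: 6≤8, i=1, swap(1,4) ⇒ 6 6 9 10 9 6 9 9 6 10 8
j=5: 6≤8, i=2, swap(2,5) ⇒ 6 6 6 10 9 9 9 9 6 10 8
j=6: 9>8, skip
j=7: 9>8, skip
j=8: 6≤8, i=3, swap(3,8) ⇒ 6 6 6 6 9 9 9 9 10 10 8
j=9: 10>8, skip
swap(4,10) ⇒ 6 6 6 6 8 9 9 9 10 10 9; return 4
p = 4; k-1 = 5 > 4 ⇒ right

4; right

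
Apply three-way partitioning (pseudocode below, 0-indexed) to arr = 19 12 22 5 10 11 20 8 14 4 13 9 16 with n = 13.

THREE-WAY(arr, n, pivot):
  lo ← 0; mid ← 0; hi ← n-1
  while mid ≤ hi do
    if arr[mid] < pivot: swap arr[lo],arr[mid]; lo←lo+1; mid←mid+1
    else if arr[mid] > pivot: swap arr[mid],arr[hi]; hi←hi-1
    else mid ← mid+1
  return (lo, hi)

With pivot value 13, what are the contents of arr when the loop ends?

pivot = 13; lo=0, mid=0, hi=12
arr[mid]=19>13: swap arr[0],arr[12]; hi=11 → 16 12 22 5 10 11 20 8 14 4 13 9 19
arr[mid]=16>13: swap arr[0],arr[11]; hi=10 → 9 12 22 5 10 11 20 8 14 4 13 16 19
arr[mid]=9<13: swap arr[0],arr[0]; lo=1,mid=1 → 9 12 22 5 10 11 20 8 14 4 13 16 19
arr[mid]=12<13: swap arr[1],arr[1]; lo=2,mid=2 → 9 12 22 5 10 11 20 8 14 4 13 16 19
arr[mid]=22>13: swap arr[2],arr[10]; hi=9 → 9 12 13 5 10 11 20 8 14 4 22 16 19
arr[mid]=13=13: mid=3
arr[mid]=5<13: swap arr[2],arr[3]; lo=3,mid=4 → 9 12 5 13 10 11 20 8 14 4 22 16 19
arr[mid]=10<13: swap arr[3],arr[4]; lo=4,mid=5 → 9 12 5 10 13 11 20 8 14 4 22 16 19
arr[mid]=11<13: swap arr[4],arr[5]; lo=5,mid=6 → 9 12 5 10 11 13 20 8 14 4 22 16 19
arr[mid]=20>13: swap arr[6],arr[9]; hi=8 → 9 12 5 10 11 13 4 8 14 20 22 16 19
arr[mid]=4<13: swap arr[5],arr[6]; lo=6,mid=7 → 9 12 5 10 11 4 13 8 14 20 22 16 19
arr[mid]=8<13: swap arr[6],arr[7]; lo=7,mid=8 → 9 12 5 10 11 4 8 13 14 20 22 16 19
arr[mid]=14>13: swap arr[8],arr[8]; hi=7 → 9 12 5 10 11 4 8 13 14 20 22 16 19
end: lo=7, hi=7; arr = 9 12 5 10 11 4 8 13 14 20 22 16 19

9 12 5 10 11 4 8 13 14 20 22 16 19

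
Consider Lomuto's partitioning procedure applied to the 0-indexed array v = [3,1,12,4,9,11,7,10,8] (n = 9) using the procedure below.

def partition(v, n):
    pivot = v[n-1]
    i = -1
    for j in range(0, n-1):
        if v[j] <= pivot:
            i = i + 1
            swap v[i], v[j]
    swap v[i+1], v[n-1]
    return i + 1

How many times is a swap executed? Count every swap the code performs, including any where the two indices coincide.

pivot = v[8] = 8; i = -1
j=0: v[0]=3 ≤ 8 → i=0, swap v[0],v[0] (no change) → [3,1,12,4,9,11,7,10,8]
j=1: v[1]=1 ≤ 8 → i=1, swap v[1],v[1] (no change) → [3,1,12,4,9,11,7,10,8]
j=2: v[2]=12 > 8 → no swap
j=3: v[3]=4 ≤ 8 → i=2, swap v[2],v[3] → [3,1,4,12,9,11,7,10,8]
j=4: v[4]=9 > 8 → no swap
j=5: v[5]=11 > 8 → no swap
j=6: v[6]=7 ≤ 8 → i=3, swap v[3],v[6] → [3,1,4,7,9,11,12,10,8]
j=7: v[7]=10 > 8 → no swap
final swap v[4],v[8] → [3,1,4,7,8,11,12,10,9]; return 4

5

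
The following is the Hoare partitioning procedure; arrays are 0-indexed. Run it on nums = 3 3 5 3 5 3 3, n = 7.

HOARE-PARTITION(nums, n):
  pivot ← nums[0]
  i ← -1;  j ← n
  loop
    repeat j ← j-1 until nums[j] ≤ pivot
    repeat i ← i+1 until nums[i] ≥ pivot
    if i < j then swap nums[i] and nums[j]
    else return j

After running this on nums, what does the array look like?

3 3 3 5 5 3 3

pivot = nums[0] = 3; i = -1, j = 7
j→6 (nums[6]=3≤3), i→0 (nums[0]=3≥3); i<j, swap → 3 3 5 3 5 3 3
j→5 (nums[5]=3≤3), i→1 (nums[1]=3≥3); i<j, swap → 3 3 5 3 5 3 3
j→3 (nums[3]=3≤3), i→2 (nums[2]=5≥3); i<j, swap → 3 3 3 5 5 3 3
j→2, i→3; i≥j, return j=2. nums = 3 3 3 5 5 3 3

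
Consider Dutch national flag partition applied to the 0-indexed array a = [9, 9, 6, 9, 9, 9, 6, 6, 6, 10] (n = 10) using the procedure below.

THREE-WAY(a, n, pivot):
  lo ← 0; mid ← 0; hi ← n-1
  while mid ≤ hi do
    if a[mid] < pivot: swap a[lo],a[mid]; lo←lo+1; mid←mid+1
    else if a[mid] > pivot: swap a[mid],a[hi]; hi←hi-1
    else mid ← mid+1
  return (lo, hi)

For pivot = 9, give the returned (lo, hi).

(4, 8)

pivot = 9; lo=0, mid=0, hi=9
a[mid]=9=9: mid=1
a[mid]=9=9: mid=2
a[mid]=6<9: swap a[0],a[2]; lo=1,mid=3 → [6, 9, 9, 9, 9, 9, 6, 6, 6, 10]
a[mid]=9=9: mid=4
a[mid]=9=9: mid=5
a[mid]=9=9: mid=6
a[mid]=6<9: swap a[1],a[6]; lo=2,mid=7 → [6, 6, 9, 9, 9, 9, 9, 6, 6, 10]
a[mid]=6<9: swap a[2],a[7]; lo=3,mid=8 → [6, 6, 6, 9, 9, 9, 9, 9, 6, 10]
a[mid]=6<9: swap a[3],a[8]; lo=4,mid=9 → [6, 6, 6, 6, 9, 9, 9, 9, 9, 10]
a[mid]=10>9: swap a[9],a[9]; hi=8 → [6, 6, 6, 6, 9, 9, 9, 9, 9, 10]
end: lo=4, hi=8; a = [6, 6, 6, 6, 9, 9, 9, 9, 9, 10]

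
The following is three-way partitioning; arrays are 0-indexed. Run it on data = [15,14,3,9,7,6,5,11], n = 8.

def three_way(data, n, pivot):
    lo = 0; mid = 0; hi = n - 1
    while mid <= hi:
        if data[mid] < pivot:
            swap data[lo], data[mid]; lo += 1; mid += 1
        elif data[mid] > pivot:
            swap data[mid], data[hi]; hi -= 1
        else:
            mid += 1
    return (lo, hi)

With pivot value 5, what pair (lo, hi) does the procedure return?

(1, 1)

lo=0 mid=0 hi=7
15>5: swap(0,7), hi=6 ⇒ [11,14,3,9,7,6,5,15]
11>5: swap(0,6), hi=5 ⇒ [5,14,3,9,7,6,11,15]
5=5: mid=1
14>5: swap(1,5), hi=4 ⇒ [5,6,3,9,7,14,11,15]
6>5: swap(1,4), hi=3 ⇒ [5,7,3,9,6,14,11,15]
7>5: swap(1,3), hi=2 ⇒ [5,9,3,7,6,14,11,15]
9>5: swap(1,2), hi=1 ⇒ [5,3,9,7,6,14,11,15]
3<5: swap(0,1), lo=1 mid=2 ⇒ [3,5,9,7,6,14,11,15]
done. lo=1 hi=1; data=[3,5,9,7,6,14,11,15]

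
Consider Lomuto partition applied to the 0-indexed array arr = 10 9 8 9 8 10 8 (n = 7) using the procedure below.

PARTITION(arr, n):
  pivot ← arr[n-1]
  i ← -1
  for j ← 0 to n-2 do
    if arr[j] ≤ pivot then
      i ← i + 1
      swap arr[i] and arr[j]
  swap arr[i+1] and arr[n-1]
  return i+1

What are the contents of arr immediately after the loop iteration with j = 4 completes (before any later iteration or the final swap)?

pivot = arr[6] = 8; i = -1
j=0: arr[0]=10 > 8 → no swap
j=1: arr[1]=9 > 8 → no swap
j=2: arr[2]=8 ≤ 8 → i=0, swap arr[0],arr[2] → 8 9 10 9 8 10 8
j=3: arr[3]=9 > 8 → no swap
j=4: arr[4]=8 ≤ 8 → i=1, swap arr[1],arr[4] → 8 8 10 9 9 10 8
(after j=4) arr = 8 8 10 9 9 10 8

8 8 10 9 9 10 8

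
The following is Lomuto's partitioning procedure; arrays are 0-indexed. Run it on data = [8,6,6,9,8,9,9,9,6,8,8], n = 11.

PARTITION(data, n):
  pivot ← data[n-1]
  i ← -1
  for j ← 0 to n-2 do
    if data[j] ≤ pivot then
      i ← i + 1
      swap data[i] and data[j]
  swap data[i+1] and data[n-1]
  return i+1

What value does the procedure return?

6

pivot=8, i=-1
j=0: 8≤8, i=0, swap(0,0) ⇒ [8,6,6,9,8,9,9,9,6,8,8]
j=1: 6≤8, i=1, swap(1,1) ⇒ [8,6,6,9,8,9,9,9,6,8,8]
j=2: 6≤8, i=2, swap(2,2) ⇒ [8,6,6,9,8,9,9,9,6,8,8]
j=3: 9>8, skip
j=4: 8≤8, i=3, swap(3,4) ⇒ [8,6,6,8,9,9,9,9,6,8,8]
j=5: 9>8, skip
j=6: 9>8, skip
j=7: 9>8, skip
j=8: 6≤8, i=4, swap(4,8) ⇒ [8,6,6,8,6,9,9,9,9,8,8]
j=9: 8≤8, i=5, swap(5,9) ⇒ [8,6,6,8,6,8,9,9,9,9,8]
swap(6,10) ⇒ [8,6,6,8,6,8,8,9,9,9,9]; return 6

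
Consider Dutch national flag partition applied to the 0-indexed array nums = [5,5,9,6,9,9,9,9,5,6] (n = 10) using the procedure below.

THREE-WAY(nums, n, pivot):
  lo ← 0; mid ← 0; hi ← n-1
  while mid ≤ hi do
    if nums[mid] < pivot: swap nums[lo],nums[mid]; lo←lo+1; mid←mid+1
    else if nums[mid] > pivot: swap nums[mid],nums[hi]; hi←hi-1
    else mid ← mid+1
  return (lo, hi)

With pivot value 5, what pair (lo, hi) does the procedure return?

pivot = 5; lo=0, mid=0, hi=9
nums[mid]=5=5: mid=1
nums[mid]=5=5: mid=2
nums[mid]=9>5: swap nums[2],nums[9]; hi=8 → [5,5,6,6,9,9,9,9,5,9]
nums[mid]=6>5: swap nums[2],nums[8]; hi=7 → [5,5,5,6,9,9,9,9,6,9]
nums[mid]=5=5: mid=3
nums[mid]=6>5: swap nums[3],nums[7]; hi=6 → [5,5,5,9,9,9,9,6,6,9]
nums[mid]=9>5: swap nums[3],nums[6]; hi=5 → [5,5,5,9,9,9,9,6,6,9]
nums[mid]=9>5: swap nums[3],nums[5]; hi=4 → [5,5,5,9,9,9,9,6,6,9]
nums[mid]=9>5: swap nums[3],nums[4]; hi=3 → [5,5,5,9,9,9,9,6,6,9]
nums[mid]=9>5: swap nums[3],nums[3]; hi=2 → [5,5,5,9,9,9,9,6,6,9]
end: lo=0, hi=2; nums = [5,5,5,9,9,9,9,6,6,9]

(0, 2)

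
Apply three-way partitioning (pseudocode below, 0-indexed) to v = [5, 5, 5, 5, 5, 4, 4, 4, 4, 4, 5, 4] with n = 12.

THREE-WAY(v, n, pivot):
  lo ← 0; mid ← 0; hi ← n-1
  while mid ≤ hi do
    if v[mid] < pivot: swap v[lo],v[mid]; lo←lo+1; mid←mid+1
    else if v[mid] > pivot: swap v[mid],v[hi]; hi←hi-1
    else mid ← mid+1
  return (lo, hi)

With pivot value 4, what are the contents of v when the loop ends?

[4, 4, 4, 4, 4, 4, 5, 5, 5, 5, 5, 5]

pivot = 4; lo=0, mid=0, hi=11
v[mid]=5>4: swap v[0],v[11]; hi=10 → [4, 5, 5, 5, 5, 4, 4, 4, 4, 4, 5, 5]
v[mid]=4=4: mid=1
v[mid]=5>4: swap v[1],v[10]; hi=9 → [4, 5, 5, 5, 5, 4, 4, 4, 4, 4, 5, 5]
v[mid]=5>4: swap v[1],v[9]; hi=8 → [4, 4, 5, 5, 5, 4, 4, 4, 4, 5, 5, 5]
v[mid]=4=4: mid=2
v[mid]=5>4: swap v[2],v[8]; hi=7 → [4, 4, 4, 5, 5, 4, 4, 4, 5, 5, 5, 5]
v[mid]=4=4: mid=3
v[mid]=5>4: swap v[3],v[7]; hi=6 → [4, 4, 4, 4, 5, 4, 4, 5, 5, 5, 5, 5]
v[mid]=4=4: mid=4
v[mid]=5>4: swap v[4],v[6]; hi=5 → [4, 4, 4, 4, 4, 4, 5, 5, 5, 5, 5, 5]
v[mid]=4=4: mid=5
v[mid]=4=4: mid=6
end: lo=0, hi=5; v = [4, 4, 4, 4, 4, 4, 5, 5, 5, 5, 5, 5]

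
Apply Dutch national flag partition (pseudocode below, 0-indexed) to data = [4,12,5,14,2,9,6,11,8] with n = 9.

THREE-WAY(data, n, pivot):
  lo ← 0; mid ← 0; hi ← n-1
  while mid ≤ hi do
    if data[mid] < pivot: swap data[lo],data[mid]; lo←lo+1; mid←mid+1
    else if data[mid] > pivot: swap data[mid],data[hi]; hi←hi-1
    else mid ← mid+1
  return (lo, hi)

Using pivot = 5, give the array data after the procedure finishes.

[4,2,5,14,9,6,11,8,12]

pivot = 5; lo=0, mid=0, hi=8
data[mid]=4<5: swap data[0],data[0]; lo=1,mid=1 → [4,12,5,14,2,9,6,11,8]
data[mid]=12>5: swap data[1],data[8]; hi=7 → [4,8,5,14,2,9,6,11,12]
data[mid]=8>5: swap data[1],data[7]; hi=6 → [4,11,5,14,2,9,6,8,12]
data[mid]=11>5: swap data[1],data[6]; hi=5 → [4,6,5,14,2,9,11,8,12]
data[mid]=6>5: swap data[1],data[5]; hi=4 → [4,9,5,14,2,6,11,8,12]
data[mid]=9>5: swap data[1],data[4]; hi=3 → [4,2,5,14,9,6,11,8,12]
data[mid]=2<5: swap data[1],data[1]; lo=2,mid=2 → [4,2,5,14,9,6,11,8,12]
data[mid]=5=5: mid=3
data[mid]=14>5: swap data[3],data[3]; hi=2 → [4,2,5,14,9,6,11,8,12]
end: lo=2, hi=2; data = [4,2,5,14,9,6,11,8,12]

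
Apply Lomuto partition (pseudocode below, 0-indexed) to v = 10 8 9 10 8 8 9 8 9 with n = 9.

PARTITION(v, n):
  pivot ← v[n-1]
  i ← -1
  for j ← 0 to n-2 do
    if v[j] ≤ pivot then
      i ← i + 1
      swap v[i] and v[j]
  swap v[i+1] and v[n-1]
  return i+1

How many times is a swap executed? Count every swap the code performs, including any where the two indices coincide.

pivot=9, i=-1
j=0: 10>9, skip
j=1: 8≤9, i=0, swap(0,1) ⇒ 8 10 9 10 8 8 9 8 9
j=2: 9≤9, i=1, swap(1,2) ⇒ 8 9 10 10 8 8 9 8 9
j=3: 10>9, skip
j=4: 8≤9, i=2, swap(2,4) ⇒ 8 9 8 10 10 8 9 8 9
j=5: 8≤9, i=3, swap(3,5) ⇒ 8 9 8 8 10 10 9 8 9
j=6: 9≤9, i=4, swap(4,6) ⇒ 8 9 8 8 9 10 10 8 9
j=7: 8≤9, i=5, swap(5,7) ⇒ 8 9 8 8 9 8 10 10 9
swap(6,8) ⇒ 8 9 8 8 9 8 9 10 10; return 6

7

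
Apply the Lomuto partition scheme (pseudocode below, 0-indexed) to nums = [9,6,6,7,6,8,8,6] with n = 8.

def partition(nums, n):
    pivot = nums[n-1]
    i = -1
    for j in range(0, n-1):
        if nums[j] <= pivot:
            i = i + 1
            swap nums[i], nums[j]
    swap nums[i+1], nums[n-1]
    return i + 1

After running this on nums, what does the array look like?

[6,6,6,6,9,8,8,7]

pivot = nums[7] = 6; i = -1
j=0: nums[0]=9 > 6 → no swap
j=1: nums[1]=6 ≤ 6 → i=0, swap nums[0],nums[1] → [6,9,6,7,6,8,8,6]
j=2: nums[2]=6 ≤ 6 → i=1, swap nums[1],nums[2] → [6,6,9,7,6,8,8,6]
j=3: nums[3]=7 > 6 → no swap
j=4: nums[4]=6 ≤ 6 → i=2, swap nums[2],nums[4] → [6,6,6,7,9,8,8,6]
j=5: nums[5]=8 > 6 → no swap
j=6: nums[6]=8 > 6 → no swap
final swap nums[3],nums[7] → [6,6,6,6,9,8,8,7]; return 3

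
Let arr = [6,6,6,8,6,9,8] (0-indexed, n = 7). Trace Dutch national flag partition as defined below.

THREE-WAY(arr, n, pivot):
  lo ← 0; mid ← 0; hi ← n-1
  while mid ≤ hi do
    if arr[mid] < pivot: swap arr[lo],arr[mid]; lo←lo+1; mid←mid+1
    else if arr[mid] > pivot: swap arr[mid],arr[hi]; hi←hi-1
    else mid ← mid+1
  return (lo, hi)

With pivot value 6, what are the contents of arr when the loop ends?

lo=0 mid=0 hi=6
6=6: mid=1
6=6: mid=2
6=6: mid=3
8>6: swap(3,6), hi=5 ⇒ [6,6,6,8,6,9,8]
8>6: swap(3,5), hi=4 ⇒ [6,6,6,9,6,8,8]
9>6: swap(3,4), hi=3 ⇒ [6,6,6,6,9,8,8]
6=6: mid=4
done. lo=0 hi=3; arr=[6,6,6,6,9,8,8]

[6,6,6,6,9,8,8]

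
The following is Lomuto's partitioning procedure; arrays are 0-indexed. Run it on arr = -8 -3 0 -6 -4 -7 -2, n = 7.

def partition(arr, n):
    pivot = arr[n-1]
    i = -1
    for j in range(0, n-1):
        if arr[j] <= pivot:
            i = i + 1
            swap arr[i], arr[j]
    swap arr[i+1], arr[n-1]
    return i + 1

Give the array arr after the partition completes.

-8 -3 -6 -4 -7 -2 0

pivot = arr[6] = -2; i = -1
j=0: arr[0]=-8 ≤ -2 → i=0, swap arr[0],arr[0] (no change) → -8 -3 0 -6 -4 -7 -2
j=1: arr[1]=-3 ≤ -2 → i=1, swap arr[1],arr[1] (no change) → -8 -3 0 -6 -4 -7 -2
j=2: arr[2]=0 > -2 → no swap
j=3: arr[3]=-6 ≤ -2 → i=2, swap arr[2],arr[3] → -8 -3 -6 0 -4 -7 -2
j=4: arr[4]=-4 ≤ -2 → i=3, swap arr[3],arr[4] → -8 -3 -6 -4 0 -7 -2
j=5: arr[5]=-7 ≤ -2 → i=4, swap arr[4],arr[5] → -8 -3 -6 -4 -7 0 -2
final swap arr[5],arr[6] → -8 -3 -6 -4 -7 -2 0; return 5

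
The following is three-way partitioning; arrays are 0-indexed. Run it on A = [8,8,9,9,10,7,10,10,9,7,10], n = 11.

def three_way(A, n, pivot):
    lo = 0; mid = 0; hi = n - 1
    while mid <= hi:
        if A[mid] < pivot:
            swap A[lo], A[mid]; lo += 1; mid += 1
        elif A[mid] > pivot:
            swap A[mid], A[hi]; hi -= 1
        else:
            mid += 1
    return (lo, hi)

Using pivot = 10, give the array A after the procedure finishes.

lo=0 mid=0 hi=10
8<10: swap(0,0), lo=1 mid=1 ⇒ [8,8,9,9,10,7,10,10,9,7,10]
8<10: swap(1,1), lo=2 mid=2 ⇒ [8,8,9,9,10,7,10,10,9,7,10]
9<10: swap(2,2), lo=3 mid=3 ⇒ [8,8,9,9,10,7,10,10,9,7,10]
9<10: swap(3,3), lo=4 mid=4 ⇒ [8,8,9,9,10,7,10,10,9,7,10]
10=10: mid=5
7<10: swap(4,5), lo=5 mid=6 ⇒ [8,8,9,9,7,10,10,10,9,7,10]
10=10: mid=7
10=10: mid=8
9<10: swap(5,8), lo=6 mid=9 ⇒ [8,8,9,9,7,9,10,10,10,7,10]
7<10: swap(6,9), lo=7 mid=10 ⇒ [8,8,9,9,7,9,7,10,10,10,10]
10=10: mid=11
done. lo=7 hi=10; A=[8,8,9,9,7,9,7,10,10,10,10]

[8,8,9,9,7,9,7,10,10,10,10]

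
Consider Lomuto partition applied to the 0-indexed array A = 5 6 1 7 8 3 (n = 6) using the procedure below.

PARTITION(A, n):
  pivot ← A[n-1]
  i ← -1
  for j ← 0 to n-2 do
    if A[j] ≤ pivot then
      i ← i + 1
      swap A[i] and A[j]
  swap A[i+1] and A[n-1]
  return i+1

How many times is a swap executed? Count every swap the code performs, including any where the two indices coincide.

pivot=3, i=-1
j=0: 5>3, skip
j=1: 6>3, skip
j=2: 1≤3, i=0, swap(0,2) ⇒ 1 6 5 7 8 3
j=3: 7>3, skip
j=4: 8>3, skip
swap(1,5) ⇒ 1 3 5 7 8 6; return 1

2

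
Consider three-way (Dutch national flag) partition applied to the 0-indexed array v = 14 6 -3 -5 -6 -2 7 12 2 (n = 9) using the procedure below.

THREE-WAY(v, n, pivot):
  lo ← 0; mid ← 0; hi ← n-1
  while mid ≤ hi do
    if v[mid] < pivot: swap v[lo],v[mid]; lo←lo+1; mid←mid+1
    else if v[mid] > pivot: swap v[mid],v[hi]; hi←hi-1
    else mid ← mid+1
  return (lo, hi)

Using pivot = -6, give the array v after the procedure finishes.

pivot = -6; lo=0, mid=0, hi=8
v[mid]=14>-6: swap v[0],v[8]; hi=7 → 2 6 -3 -5 -6 -2 7 12 14
v[mid]=2>-6: swap v[0],v[7]; hi=6 → 12 6 -3 -5 -6 -2 7 2 14
v[mid]=12>-6: swap v[0],v[6]; hi=5 → 7 6 -3 -5 -6 -2 12 2 14
v[mid]=7>-6: swap v[0],v[5]; hi=4 → -2 6 -3 -5 -6 7 12 2 14
v[mid]=-2>-6: swap v[0],v[4]; hi=3 → -6 6 -3 -5 -2 7 12 2 14
v[mid]=-6=-6: mid=1
v[mid]=6>-6: swap v[1],v[3]; hi=2 → -6 -5 -3 6 -2 7 12 2 14
v[mid]=-5>-6: swap v[1],v[2]; hi=1 → -6 -3 -5 6 -2 7 12 2 14
v[mid]=-3>-6: swap v[1],v[1]; hi=0 → -6 -3 -5 6 -2 7 12 2 14
end: lo=0, hi=0; v = -6 -3 -5 6 -2 7 12 2 14

-6 -3 -5 6 -2 7 12 2 14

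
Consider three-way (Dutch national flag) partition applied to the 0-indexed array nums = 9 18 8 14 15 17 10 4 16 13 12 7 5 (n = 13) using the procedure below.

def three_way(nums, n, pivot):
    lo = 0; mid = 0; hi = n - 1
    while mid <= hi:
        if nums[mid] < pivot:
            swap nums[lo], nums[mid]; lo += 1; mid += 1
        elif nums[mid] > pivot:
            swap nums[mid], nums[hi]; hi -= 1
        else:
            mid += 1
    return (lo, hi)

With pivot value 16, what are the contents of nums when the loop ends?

9 5 8 14 15 7 10 4 13 12 16 17 18

pivot = 16; lo=0, mid=0, hi=12
nums[mid]=9<16: swap nums[0],nums[0]; lo=1,mid=1 → 9 18 8 14 15 17 10 4 16 13 12 7 5
nums[mid]=18>16: swap nums[1],nums[12]; hi=11 → 9 5 8 14 15 17 10 4 16 13 12 7 18
nums[mid]=5<16: swap nums[1],nums[1]; lo=2,mid=2 → 9 5 8 14 15 17 10 4 16 13 12 7 18
nums[mid]=8<16: swap nums[2],nums[2]; lo=3,mid=3 → 9 5 8 14 15 17 10 4 16 13 12 7 18
nums[mid]=14<16: swap nums[3],nums[3]; lo=4,mid=4 → 9 5 8 14 15 17 10 4 16 13 12 7 18
nums[mid]=15<16: swap nums[4],nums[4]; lo=5,mid=5 → 9 5 8 14 15 17 10 4 16 13 12 7 18
nums[mid]=17>16: swap nums[5],nums[11]; hi=10 → 9 5 8 14 15 7 10 4 16 13 12 17 18
nums[mid]=7<16: swap nums[5],nums[5]; lo=6,mid=6 → 9 5 8 14 15 7 10 4 16 13 12 17 18
nums[mid]=10<16: swap nums[6],nums[6]; lo=7,mid=7 → 9 5 8 14 15 7 10 4 16 13 12 17 18
nums[mid]=4<16: swap nums[7],nums[7]; lo=8,mid=8 → 9 5 8 14 15 7 10 4 16 13 12 17 18
nums[mid]=16=16: mid=9
nums[mid]=13<16: swap nums[8],nums[9]; lo=9,mid=10 → 9 5 8 14 15 7 10 4 13 16 12 17 18
nums[mid]=12<16: swap nums[9],nums[10]; lo=10,mid=11 → 9 5 8 14 15 7 10 4 13 12 16 17 18
end: lo=10, hi=10; nums = 9 5 8 14 15 7 10 4 13 12 16 17 18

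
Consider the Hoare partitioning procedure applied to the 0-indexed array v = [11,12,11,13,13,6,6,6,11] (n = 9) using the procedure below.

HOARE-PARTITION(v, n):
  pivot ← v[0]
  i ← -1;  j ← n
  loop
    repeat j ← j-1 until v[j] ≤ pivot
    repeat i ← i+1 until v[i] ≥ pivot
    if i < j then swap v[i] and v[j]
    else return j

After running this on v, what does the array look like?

[11,6,6,6,13,13,11,12,11]

pivot=11
j stops at 8 (11), i stops at 0 (11); swap ⇒ [11,12,11,13,13,6,6,6,11]
j stops at 7 (6), i stops at 1 (12); swap ⇒ [11,6,11,13,13,6,6,12,11]
j stops at 6 (6), i stops at 2 (11); swap ⇒ [11,6,6,13,13,6,11,12,11]
j stops at 5 (6), i stops at 3 (13); swap ⇒ [11,6,6,6,13,13,11,12,11]
j stops at 3, i stops at 4; i≥j ⇒ return 3. v=[11,6,6,6,13,13,11,12,11]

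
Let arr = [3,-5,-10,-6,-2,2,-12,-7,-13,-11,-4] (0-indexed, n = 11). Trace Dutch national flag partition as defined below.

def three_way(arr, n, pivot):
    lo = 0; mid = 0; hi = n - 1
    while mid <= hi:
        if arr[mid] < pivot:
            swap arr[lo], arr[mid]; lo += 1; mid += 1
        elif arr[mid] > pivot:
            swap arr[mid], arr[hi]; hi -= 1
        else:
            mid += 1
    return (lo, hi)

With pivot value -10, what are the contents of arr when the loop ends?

[-11,-13,-12,-10,2,-2,-7,-6,-5,-4,3]

pivot = -10; lo=0, mid=0, hi=10
arr[mid]=3>-10: swap arr[0],arr[10]; hi=9 → [-4,-5,-10,-6,-2,2,-12,-7,-13,-11,3]
arr[mid]=-4>-10: swap arr[0],arr[9]; hi=8 → [-11,-5,-10,-6,-2,2,-12,-7,-13,-4,3]
arr[mid]=-11<-10: swap arr[0],arr[0]; lo=1,mid=1 → [-11,-5,-10,-6,-2,2,-12,-7,-13,-4,3]
arr[mid]=-5>-10: swap arr[1],arr[8]; hi=7 → [-11,-13,-10,-6,-2,2,-12,-7,-5,-4,3]
arr[mid]=-13<-10: swap arr[1],arr[1]; lo=2,mid=2 → [-11,-13,-10,-6,-2,2,-12,-7,-5,-4,3]
arr[mid]=-10=-10: mid=3
arr[mid]=-6>-10: swap arr[3],arr[7]; hi=6 → [-11,-13,-10,-7,-2,2,-12,-6,-5,-4,3]
arr[mid]=-7>-10: swap arr[3],arr[6]; hi=5 → [-11,-13,-10,-12,-2,2,-7,-6,-5,-4,3]
arr[mid]=-12<-10: swap arr[2],arr[3]; lo=3,mid=4 → [-11,-13,-12,-10,-2,2,-7,-6,-5,-4,3]
arr[mid]=-2>-10: swap arr[4],arr[5]; hi=4 → [-11,-13,-12,-10,2,-2,-7,-6,-5,-4,3]
arr[mid]=2>-10: swap arr[4],arr[4]; hi=3 → [-11,-13,-12,-10,2,-2,-7,-6,-5,-4,3]
end: lo=3, hi=3; arr = [-11,-13,-12,-10,2,-2,-7,-6,-5,-4,3]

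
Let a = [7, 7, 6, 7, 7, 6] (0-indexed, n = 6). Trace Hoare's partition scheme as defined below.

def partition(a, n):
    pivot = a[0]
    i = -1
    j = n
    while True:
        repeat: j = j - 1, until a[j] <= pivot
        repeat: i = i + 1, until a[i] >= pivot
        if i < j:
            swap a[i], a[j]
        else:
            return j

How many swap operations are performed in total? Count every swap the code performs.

2

pivot=7
j stops at 5 (6), i stops at 0 (7); swap ⇒ [6, 7, 6, 7, 7, 7]
j stops at 4 (7), i stops at 1 (7); swap ⇒ [6, 7, 6, 7, 7, 7]
j stops at 3, i stops at 3; i≥j ⇒ return 3. a=[6, 7, 6, 7, 7, 7]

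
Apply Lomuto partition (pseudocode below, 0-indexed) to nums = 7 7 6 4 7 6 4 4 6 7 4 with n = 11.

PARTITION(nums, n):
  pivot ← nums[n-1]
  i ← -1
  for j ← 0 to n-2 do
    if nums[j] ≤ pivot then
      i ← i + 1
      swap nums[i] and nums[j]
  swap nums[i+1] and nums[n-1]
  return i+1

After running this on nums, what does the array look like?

4 4 4 4 7 6 7 6 6 7 7

pivot = nums[10] = 4; i = -1
j=0: nums[0]=7 > 4 → no swap
j=1: nums[1]=7 > 4 → no swap
j=2: nums[2]=6 > 4 → no swap
j=3: nums[3]=4 ≤ 4 → i=0, swap nums[0],nums[3] → 4 7 6 7 7 6 4 4 6 7 4
j=4: nums[4]=7 > 4 → no swap
j=5: nums[5]=6 > 4 → no swap
j=6: nums[6]=4 ≤ 4 → i=1, swap nums[1],nums[6] → 4 4 6 7 7 6 7 4 6 7 4
j=7: nums[7]=4 ≤ 4 → i=2, swap nums[2],nums[7] → 4 4 4 7 7 6 7 6 6 7 4
j=8: nums[8]=6 > 4 → no swap
j=9: nums[9]=7 > 4 → no swap
final swap nums[3],nums[10] → 4 4 4 4 7 6 7 6 6 7 7; return 3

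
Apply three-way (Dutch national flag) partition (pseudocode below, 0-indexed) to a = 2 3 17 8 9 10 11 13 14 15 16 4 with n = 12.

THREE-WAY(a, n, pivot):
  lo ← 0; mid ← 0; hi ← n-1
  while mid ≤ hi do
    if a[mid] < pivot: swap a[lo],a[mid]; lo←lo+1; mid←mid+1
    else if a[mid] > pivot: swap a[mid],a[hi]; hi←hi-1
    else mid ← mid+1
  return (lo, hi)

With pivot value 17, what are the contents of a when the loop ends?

2 3 8 9 10 11 13 14 15 16 4 17

lo=0 mid=0 hi=11
2<17: swap(0,0), lo=1 mid=1 ⇒ 2 3 17 8 9 10 11 13 14 15 16 4
3<17: swap(1,1), lo=2 mid=2 ⇒ 2 3 17 8 9 10 11 13 14 15 16 4
17=17: mid=3
8<17: swap(2,3), lo=3 mid=4 ⇒ 2 3 8 17 9 10 11 13 14 15 16 4
9<17: swap(3,4), lo=4 mid=5 ⇒ 2 3 8 9 17 10 11 13 14 15 16 4
10<17: swap(4,5), lo=5 mid=6 ⇒ 2 3 8 9 10 17 11 13 14 15 16 4
11<17: swap(5,6), lo=6 mid=7 ⇒ 2 3 8 9 10 11 17 13 14 15 16 4
13<17: swap(6,7), lo=7 mid=8 ⇒ 2 3 8 9 10 11 13 17 14 15 16 4
14<17: swap(7,8), lo=8 mid=9 ⇒ 2 3 8 9 10 11 13 14 17 15 16 4
15<17: swap(8,9), lo=9 mid=10 ⇒ 2 3 8 9 10 11 13 14 15 17 16 4
16<17: swap(9,10), lo=10 mid=11 ⇒ 2 3 8 9 10 11 13 14 15 16 17 4
4<17: swap(10,11), lo=11 mid=12 ⇒ 2 3 8 9 10 11 13 14 15 16 4 17
done. lo=11 hi=11; a=2 3 8 9 10 11 13 14 15 16 4 17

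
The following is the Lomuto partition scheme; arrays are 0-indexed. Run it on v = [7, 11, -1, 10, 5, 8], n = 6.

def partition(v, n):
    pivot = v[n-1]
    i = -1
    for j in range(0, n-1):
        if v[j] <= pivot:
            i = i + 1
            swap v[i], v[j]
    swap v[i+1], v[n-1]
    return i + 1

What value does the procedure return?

3

pivot=8, i=-1
j=0: 7≤8, i=0, swap(0,0) ⇒ [7, 11, -1, 10, 5, 8]
j=1: 11>8, skip
j=2: -1≤8, i=1, swap(1,2) ⇒ [7, -1, 11, 10, 5, 8]
j=3: 10>8, skip
j=4: 5≤8, i=2, swap(2,4) ⇒ [7, -1, 5, 10, 11, 8]
swap(3,5) ⇒ [7, -1, 5, 8, 11, 10]; return 3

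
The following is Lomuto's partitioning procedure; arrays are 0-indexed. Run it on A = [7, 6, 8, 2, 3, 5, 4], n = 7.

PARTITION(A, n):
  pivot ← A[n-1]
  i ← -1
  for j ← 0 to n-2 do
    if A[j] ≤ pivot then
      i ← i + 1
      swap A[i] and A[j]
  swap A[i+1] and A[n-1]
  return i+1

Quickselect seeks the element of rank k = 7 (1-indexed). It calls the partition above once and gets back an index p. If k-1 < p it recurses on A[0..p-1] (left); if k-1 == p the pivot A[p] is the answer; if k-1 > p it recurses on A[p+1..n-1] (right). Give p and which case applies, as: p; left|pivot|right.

pivot=4, i=-1
j=0: 7>4, skip
j=1: 6>4, skip
j=2: 8>4, skip
j=3: 2≤4, i=0, swap(0,3) ⇒ [2, 6, 8, 7, 3, 5, 4]
j=4: 3≤4, i=1, swap(1,4) ⇒ [2, 3, 8, 7, 6, 5, 4]
j=5: 5>4, skip
swap(2,6) ⇒ [2, 3, 4, 7, 6, 5, 8]; return 2
p = 2; k-1 = 6 > 2 ⇒ right

2; right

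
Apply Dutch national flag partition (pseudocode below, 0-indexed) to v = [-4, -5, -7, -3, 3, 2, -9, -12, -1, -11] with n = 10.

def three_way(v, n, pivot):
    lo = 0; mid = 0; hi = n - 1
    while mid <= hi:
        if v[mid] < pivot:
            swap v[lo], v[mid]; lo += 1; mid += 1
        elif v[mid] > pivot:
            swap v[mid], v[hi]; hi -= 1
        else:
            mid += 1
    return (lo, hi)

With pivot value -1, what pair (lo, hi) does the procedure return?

(7, 7)

lo=0 mid=0 hi=9
-4<-1: swap(0,0), lo=1 mid=1 ⇒ [-4, -5, -7, -3, 3, 2, -9, -12, -1, -11]
-5<-1: swap(1,1), lo=2 mid=2 ⇒ [-4, -5, -7, -3, 3, 2, -9, -12, -1, -11]
-7<-1: swap(2,2), lo=3 mid=3 ⇒ [-4, -5, -7, -3, 3, 2, -9, -12, -1, -11]
-3<-1: swap(3,3), lo=4 mid=4 ⇒ [-4, -5, -7, -3, 3, 2, -9, -12, -1, -11]
3>-1: swap(4,9), hi=8 ⇒ [-4, -5, -7, -3, -11, 2, -9, -12, -1, 3]
-11<-1: swap(4,4), lo=5 mid=5 ⇒ [-4, -5, -7, -3, -11, 2, -9, -12, -1, 3]
2>-1: swap(5,8), hi=7 ⇒ [-4, -5, -7, -3, -11, -1, -9, -12, 2, 3]
-1=-1: mid=6
-9<-1: swap(5,6), lo=6 mid=7 ⇒ [-4, -5, -7, -3, -11, -9, -1, -12, 2, 3]
-12<-1: swap(6,7), lo=7 mid=8 ⇒ [-4, -5, -7, -3, -11, -9, -12, -1, 2, 3]
done. lo=7 hi=7; v=[-4, -5, -7, -3, -11, -9, -12, -1, 2, 3]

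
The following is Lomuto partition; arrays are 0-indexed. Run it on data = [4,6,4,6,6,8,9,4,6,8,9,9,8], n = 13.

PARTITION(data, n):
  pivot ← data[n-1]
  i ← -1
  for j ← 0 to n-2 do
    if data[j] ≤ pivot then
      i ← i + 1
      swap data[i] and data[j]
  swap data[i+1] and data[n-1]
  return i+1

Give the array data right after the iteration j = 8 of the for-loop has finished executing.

pivot=8, i=-1
j=0: 4≤8, i=0, swap(0,0) ⇒ [4,6,4,6,6,8,9,4,6,8,9,9,8]
j=1: 6≤8, i=1, swap(1,1) ⇒ [4,6,4,6,6,8,9,4,6,8,9,9,8]
j=2: 4≤8, i=2, swap(2,2) ⇒ [4,6,4,6,6,8,9,4,6,8,9,9,8]
j=3: 6≤8, i=3, swap(3,3) ⇒ [4,6,4,6,6,8,9,4,6,8,9,9,8]
j=4: 6≤8, i=4, swap(4,4) ⇒ [4,6,4,6,6,8,9,4,6,8,9,9,8]
j=5: 8≤8, i=5, swap(5,5) ⇒ [4,6,4,6,6,8,9,4,6,8,9,9,8]
j=6: 9>8, skip
j=7: 4≤8, i=6, swap(6,7) ⇒ [4,6,4,6,6,8,4,9,6,8,9,9,8]
j=8: 6≤8, i=7, swap(7,8) ⇒ [4,6,4,6,6,8,4,6,9,8,9,9,8]
(after j=8) data = [4,6,4,6,6,8,4,6,9,8,9,9,8]

[4,6,4,6,6,8,4,6,9,8,9,9,8]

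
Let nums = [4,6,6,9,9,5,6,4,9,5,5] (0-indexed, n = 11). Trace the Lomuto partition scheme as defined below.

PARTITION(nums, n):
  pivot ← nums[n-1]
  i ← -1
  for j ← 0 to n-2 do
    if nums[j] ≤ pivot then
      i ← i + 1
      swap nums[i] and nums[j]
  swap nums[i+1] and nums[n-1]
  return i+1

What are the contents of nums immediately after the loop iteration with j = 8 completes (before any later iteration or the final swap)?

[4,5,4,9,9,6,6,6,9,5,5]

pivot=5, i=-1
j=0: 4≤5, i=0, swap(0,0) ⇒ [4,6,6,9,9,5,6,4,9,5,5]
j=1: 6>5, skip
j=2: 6>5, skip
j=3: 9>5, skip
j=4: 9>5, skip
j=5: 5≤5, i=1, swap(1,5) ⇒ [4,5,6,9,9,6,6,4,9,5,5]
j=6: 6>5, skip
j=7: 4≤5, i=2, swap(2,7) ⇒ [4,5,4,9,9,6,6,6,9,5,5]
j=8: 9>5, skip
(after j=8) nums = [4,5,4,9,9,6,6,6,9,5,5]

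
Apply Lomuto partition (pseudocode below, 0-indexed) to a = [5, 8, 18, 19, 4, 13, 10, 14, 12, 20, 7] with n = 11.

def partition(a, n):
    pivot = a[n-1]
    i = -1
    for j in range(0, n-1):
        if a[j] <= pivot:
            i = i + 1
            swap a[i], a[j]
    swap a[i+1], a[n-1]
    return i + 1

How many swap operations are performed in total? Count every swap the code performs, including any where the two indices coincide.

pivot=7, i=-1
j=0: 5≤7, i=0, swap(0,0) ⇒ [5, 8, 18, 19, 4, 13, 10, 14, 12, 20, 7]
j=1: 8>7, skip
j=2: 18>7, skip
j=3: 19>7, skip
j=4: 4≤7, i=1, swap(1,4) ⇒ [5, 4, 18, 19, 8, 13, 10, 14, 12, 20, 7]
j=5: 13>7, skip
j=6: 10>7, skip
j=7: 14>7, skip
j=8: 12>7, skip
j=9: 20>7, skip
swap(2,10) ⇒ [5, 4, 7, 19, 8, 13, 10, 14, 12, 20, 18]; return 2

3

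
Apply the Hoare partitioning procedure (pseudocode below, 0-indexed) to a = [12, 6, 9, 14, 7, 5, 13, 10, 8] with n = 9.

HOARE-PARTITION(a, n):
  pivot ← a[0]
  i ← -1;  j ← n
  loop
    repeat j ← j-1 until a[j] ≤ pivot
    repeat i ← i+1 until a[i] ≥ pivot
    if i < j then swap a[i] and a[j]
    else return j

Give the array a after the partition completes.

[8, 6, 9, 10, 7, 5, 13, 14, 12]

pivot=12
j stops at 8 (8), i stops at 0 (12); swap ⇒ [8, 6, 9, 14, 7, 5, 13, 10, 12]
j stops at 7 (10), i stops at 3 (14); swap ⇒ [8, 6, 9, 10, 7, 5, 13, 14, 12]
j stops at 5, i stops at 6; i≥j ⇒ return 5. a=[8, 6, 9, 10, 7, 5, 13, 14, 12]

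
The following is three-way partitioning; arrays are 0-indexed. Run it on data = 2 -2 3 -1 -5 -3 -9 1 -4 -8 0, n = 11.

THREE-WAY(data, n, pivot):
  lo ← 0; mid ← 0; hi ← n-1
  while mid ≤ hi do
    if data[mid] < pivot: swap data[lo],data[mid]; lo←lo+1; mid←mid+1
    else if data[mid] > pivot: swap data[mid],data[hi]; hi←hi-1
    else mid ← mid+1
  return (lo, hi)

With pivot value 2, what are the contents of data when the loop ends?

lo=0 mid=0 hi=10
2=2: mid=1
-2<2: swap(0,1), lo=1 mid=2 ⇒ -2 2 3 -1 -5 -3 -9 1 -4 -8 0
3>2: swap(2,10), hi=9 ⇒ -2 2 0 -1 -5 -3 -9 1 -4 -8 3
0<2: swap(1,2), lo=2 mid=3 ⇒ -2 0 2 -1 -5 -3 -9 1 -4 -8 3
-1<2: swap(2,3), lo=3 mid=4 ⇒ -2 0 -1 2 -5 -3 -9 1 -4 -8 3
-5<2: swap(3,4), lo=4 mid=5 ⇒ -2 0 -1 -5 2 -3 -9 1 -4 -8 3
-3<2: swap(4,5), lo=5 mid=6 ⇒ -2 0 -1 -5 -3 2 -9 1 -4 -8 3
-9<2: swap(5,6), lo=6 mid=7 ⇒ -2 0 -1 -5 -3 -9 2 1 -4 -8 3
1<2: swap(6,7), lo=7 mid=8 ⇒ -2 0 -1 -5 -3 -9 1 2 -4 -8 3
-4<2: swap(7,8), lo=8 mid=9 ⇒ -2 0 -1 -5 -3 -9 1 -4 2 -8 3
-8<2: swap(8,9), lo=9 mid=10 ⇒ -2 0 -1 -5 -3 -9 1 -4 -8 2 3
done. lo=9 hi=9; data=-2 0 -1 -5 -3 -9 1 -4 -8 2 3

-2 0 -1 -5 -3 -9 1 -4 -8 2 3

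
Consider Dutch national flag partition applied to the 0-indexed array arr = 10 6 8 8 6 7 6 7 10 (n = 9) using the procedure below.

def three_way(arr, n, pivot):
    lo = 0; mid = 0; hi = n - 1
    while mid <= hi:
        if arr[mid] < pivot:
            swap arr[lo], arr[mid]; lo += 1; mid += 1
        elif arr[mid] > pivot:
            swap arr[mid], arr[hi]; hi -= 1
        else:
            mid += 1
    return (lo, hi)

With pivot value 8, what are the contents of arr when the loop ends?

lo=0 mid=0 hi=8
10>8: swap(0,8), hi=7 ⇒ 10 6 8 8 6 7 6 7 10
10>8: swap(0,7), hi=6 ⇒ 7 6 8 8 6 7 6 10 10
7<8: swap(0,0), lo=1 mid=1 ⇒ 7 6 8 8 6 7 6 10 10
6<8: swap(1,1), lo=2 mid=2 ⇒ 7 6 8 8 6 7 6 10 10
8=8: mid=3
8=8: mid=4
6<8: swap(2,4), lo=3 mid=5 ⇒ 7 6 6 8 8 7 6 10 10
7<8: swap(3,5), lo=4 mid=6 ⇒ 7 6 6 7 8 8 6 10 10
6<8: swap(4,6), lo=5 mid=7 ⇒ 7 6 6 7 6 8 8 10 10
done. lo=5 hi=6; arr=7 6 6 7 6 8 8 10 10

7 6 6 7 6 8 8 10 10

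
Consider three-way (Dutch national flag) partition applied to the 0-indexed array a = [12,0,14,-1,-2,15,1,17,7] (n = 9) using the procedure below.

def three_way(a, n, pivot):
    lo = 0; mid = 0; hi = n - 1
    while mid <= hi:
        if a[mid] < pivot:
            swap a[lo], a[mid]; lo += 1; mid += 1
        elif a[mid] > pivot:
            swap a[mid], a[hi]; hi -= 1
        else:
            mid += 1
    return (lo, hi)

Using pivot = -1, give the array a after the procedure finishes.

pivot = -1; lo=0, mid=0, hi=8
a[mid]=12>-1: swap a[0],a[8]; hi=7 → [7,0,14,-1,-2,15,1,17,12]
a[mid]=7>-1: swap a[0],a[7]; hi=6 → [17,0,14,-1,-2,15,1,7,12]
a[mid]=17>-1: swap a[0],a[6]; hi=5 → [1,0,14,-1,-2,15,17,7,12]
a[mid]=1>-1: swap a[0],a[5]; hi=4 → [15,0,14,-1,-2,1,17,7,12]
a[mid]=15>-1: swap a[0],a[4]; hi=3 → [-2,0,14,-1,15,1,17,7,12]
a[mid]=-2<-1: swap a[0],a[0]; lo=1,mid=1 → [-2,0,14,-1,15,1,17,7,12]
a[mid]=0>-1: swap a[1],a[3]; hi=2 → [-2,-1,14,0,15,1,17,7,12]
a[mid]=-1=-1: mid=2
a[mid]=14>-1: swap a[2],a[2]; hi=1 → [-2,-1,14,0,15,1,17,7,12]
end: lo=1, hi=1; a = [-2,-1,14,0,15,1,17,7,12]

[-2,-1,14,0,15,1,17,7,12]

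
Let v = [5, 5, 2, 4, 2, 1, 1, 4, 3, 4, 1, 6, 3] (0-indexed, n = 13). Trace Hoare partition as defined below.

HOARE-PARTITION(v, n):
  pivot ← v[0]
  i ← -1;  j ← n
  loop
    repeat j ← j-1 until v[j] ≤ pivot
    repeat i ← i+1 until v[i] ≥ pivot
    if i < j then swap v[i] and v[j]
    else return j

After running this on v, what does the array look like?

[3, 1, 2, 4, 2, 1, 1, 4, 3, 4, 5, 6, 5]

pivot = v[0] = 5; i = -1, j = 13
j→12 (v[12]=3≤5), i→0 (v[0]=5≥5); i<j, swap → [3, 5, 2, 4, 2, 1, 1, 4, 3, 4, 1, 6, 5]
j→10 (v[10]=1≤5), i→1 (v[1]=5≥5); i<j, swap → [3, 1, 2, 4, 2, 1, 1, 4, 3, 4, 5, 6, 5]
j→9, i→10; i≥j, return j=9. v = [3, 1, 2, 4, 2, 1, 1, 4, 3, 4, 5, 6, 5]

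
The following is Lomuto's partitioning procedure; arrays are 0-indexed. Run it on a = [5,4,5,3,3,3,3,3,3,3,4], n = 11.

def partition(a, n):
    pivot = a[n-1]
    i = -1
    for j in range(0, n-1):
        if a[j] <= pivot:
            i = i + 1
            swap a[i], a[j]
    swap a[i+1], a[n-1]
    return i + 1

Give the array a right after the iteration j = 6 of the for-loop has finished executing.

pivot = a[10] = 4; i = -1
j=0: a[0]=5 > 4 → no swap
j=1: a[1]=4 ≤ 4 → i=0, swap a[0],a[1] → [4,5,5,3,3,3,3,3,3,3,4]
j=2: a[2]=5 > 4 → no swap
j=3: a[3]=3 ≤ 4 → i=1, swap a[1],a[3] → [4,3,5,5,3,3,3,3,3,3,4]
j=4: a[4]=3 ≤ 4 → i=2, swap a[2],a[4] → [4,3,3,5,5,3,3,3,3,3,4]
j=5: a[5]=3 ≤ 4 → i=3, swap a[3],a[5] → [4,3,3,3,5,5,3,3,3,3,4]
j=6: a[6]=3 ≤ 4 → i=4, swap a[4],a[6] → [4,3,3,3,3,5,5,3,3,3,4]
(after j=6) a = [4,3,3,3,3,5,5,3,3,3,4]

[4,3,3,3,3,5,5,3,3,3,4]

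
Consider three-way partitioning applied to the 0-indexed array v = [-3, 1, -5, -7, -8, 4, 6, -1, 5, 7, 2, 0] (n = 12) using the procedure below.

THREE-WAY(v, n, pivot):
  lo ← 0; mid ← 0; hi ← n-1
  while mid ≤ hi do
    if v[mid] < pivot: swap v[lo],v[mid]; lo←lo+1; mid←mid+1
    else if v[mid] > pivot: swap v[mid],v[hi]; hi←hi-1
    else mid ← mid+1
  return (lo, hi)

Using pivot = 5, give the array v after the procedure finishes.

[-3, 1, -5, -7, -8, 4, 0, -1, 2, 5, 7, 6]

lo=0 mid=0 hi=11
-3<5: swap(0,0), lo=1 mid=1 ⇒ [-3, 1, -5, -7, -8, 4, 6, -1, 5, 7, 2, 0]
1<5: swap(1,1), lo=2 mid=2 ⇒ [-3, 1, -5, -7, -8, 4, 6, -1, 5, 7, 2, 0]
-5<5: swap(2,2), lo=3 mid=3 ⇒ [-3, 1, -5, -7, -8, 4, 6, -1, 5, 7, 2, 0]
-7<5: swap(3,3), lo=4 mid=4 ⇒ [-3, 1, -5, -7, -8, 4, 6, -1, 5, 7, 2, 0]
-8<5: swap(4,4), lo=5 mid=5 ⇒ [-3, 1, -5, -7, -8, 4, 6, -1, 5, 7, 2, 0]
4<5: swap(5,5), lo=6 mid=6 ⇒ [-3, 1, -5, -7, -8, 4, 6, -1, 5, 7, 2, 0]
6>5: swap(6,11), hi=10 ⇒ [-3, 1, -5, -7, -8, 4, 0, -1, 5, 7, 2, 6]
0<5: swap(6,6), lo=7 mid=7 ⇒ [-3, 1, -5, -7, -8, 4, 0, -1, 5, 7, 2, 6]
-1<5: swap(7,7), lo=8 mid=8 ⇒ [-3, 1, -5, -7, -8, 4, 0, -1, 5, 7, 2, 6]
5=5: mid=9
7>5: swap(9,10), hi=9 ⇒ [-3, 1, -5, -7, -8, 4, 0, -1, 5, 2, 7, 6]
2<5: swap(8,9), lo=9 mid=10 ⇒ [-3, 1, -5, -7, -8, 4, 0, -1, 2, 5, 7, 6]
done. lo=9 hi=9; v=[-3, 1, -5, -7, -8, 4, 0, -1, 2, 5, 7, 6]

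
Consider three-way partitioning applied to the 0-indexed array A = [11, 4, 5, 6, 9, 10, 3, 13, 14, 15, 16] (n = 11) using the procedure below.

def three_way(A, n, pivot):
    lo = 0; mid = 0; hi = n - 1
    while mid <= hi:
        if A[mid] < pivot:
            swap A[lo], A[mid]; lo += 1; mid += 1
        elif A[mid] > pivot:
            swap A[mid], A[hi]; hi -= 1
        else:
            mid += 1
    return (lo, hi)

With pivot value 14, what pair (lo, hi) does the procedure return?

(8, 8)

lo=0 mid=0 hi=10
11<14: swap(0,0), lo=1 mid=1 ⇒ [11, 4, 5, 6, 9, 10, 3, 13, 14, 15, 16]
4<14: swap(1,1), lo=2 mid=2 ⇒ [11, 4, 5, 6, 9, 10, 3, 13, 14, 15, 16]
5<14: swap(2,2), lo=3 mid=3 ⇒ [11, 4, 5, 6, 9, 10, 3, 13, 14, 15, 16]
6<14: swap(3,3), lo=4 mid=4 ⇒ [11, 4, 5, 6, 9, 10, 3, 13, 14, 15, 16]
9<14: swap(4,4), lo=5 mid=5 ⇒ [11, 4, 5, 6, 9, 10, 3, 13, 14, 15, 16]
10<14: swap(5,5), lo=6 mid=6 ⇒ [11, 4, 5, 6, 9, 10, 3, 13, 14, 15, 16]
3<14: swap(6,6), lo=7 mid=7 ⇒ [11, 4, 5, 6, 9, 10, 3, 13, 14, 15, 16]
13<14: swap(7,7), lo=8 mid=8 ⇒ [11, 4, 5, 6, 9, 10, 3, 13, 14, 15, 16]
14=14: mid=9
15>14: swap(9,10), hi=9 ⇒ [11, 4, 5, 6, 9, 10, 3, 13, 14, 16, 15]
16>14: swap(9,9), hi=8 ⇒ [11, 4, 5, 6, 9, 10, 3, 13, 14, 16, 15]
done. lo=8 hi=8; A=[11, 4, 5, 6, 9, 10, 3, 13, 14, 16, 15]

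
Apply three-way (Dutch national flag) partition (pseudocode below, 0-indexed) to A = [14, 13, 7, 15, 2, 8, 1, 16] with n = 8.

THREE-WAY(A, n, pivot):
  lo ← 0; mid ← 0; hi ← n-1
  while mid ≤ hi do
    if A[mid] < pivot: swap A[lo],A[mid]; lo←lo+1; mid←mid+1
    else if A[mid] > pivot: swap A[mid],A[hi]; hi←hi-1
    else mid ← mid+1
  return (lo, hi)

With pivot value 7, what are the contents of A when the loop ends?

lo=0 mid=0 hi=7
14>7: swap(0,7), hi=6 ⇒ [16, 13, 7, 15, 2, 8, 1, 14]
16>7: swap(0,6), hi=5 ⇒ [1, 13, 7, 15, 2, 8, 16, 14]
1<7: swap(0,0), lo=1 mid=1 ⇒ [1, 13, 7, 15, 2, 8, 16, 14]
13>7: swap(1,5), hi=4 ⇒ [1, 8, 7, 15, 2, 13, 16, 14]
8>7: swap(1,4), hi=3 ⇒ [1, 2, 7, 15, 8, 13, 16, 14]
2<7: swap(1,1), lo=2 mid=2 ⇒ [1, 2, 7, 15, 8, 13, 16, 14]
7=7: mid=3
15>7: swap(3,3), hi=2 ⇒ [1, 2, 7, 15, 8, 13, 16, 14]
done. lo=2 hi=2; A=[1, 2, 7, 15, 8, 13, 16, 14]

[1, 2, 7, 15, 8, 13, 16, 14]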